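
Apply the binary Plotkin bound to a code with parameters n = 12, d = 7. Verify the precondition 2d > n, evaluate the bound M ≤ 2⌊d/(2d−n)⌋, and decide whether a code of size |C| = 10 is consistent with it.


Plotkin bound M ≤ 6; given |C| = 10 > bound (violated).

Check applicability: 2d = 14, n = 12.
2d − n = 2 > 0, so Plotkin applies.
Compute d/(2d−n) = 7/2 ≈ 3.5000.
⌊d/(2d−n)⌋ = 3.
Plotkin bound: M ≤ 2·3 = 6.
Given |C| = 10, check: VIOLATED.
This |C| is above the Plotkin bound, so no binary code with n = 12, d = 7 and 10 codewords exists.


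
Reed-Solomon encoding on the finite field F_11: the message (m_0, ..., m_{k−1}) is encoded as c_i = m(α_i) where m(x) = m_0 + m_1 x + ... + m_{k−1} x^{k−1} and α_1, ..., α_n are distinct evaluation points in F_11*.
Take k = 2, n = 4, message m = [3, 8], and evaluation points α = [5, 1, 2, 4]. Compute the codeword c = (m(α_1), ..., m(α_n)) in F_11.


c = [10, 0, 8, 2]

Message polynomial: m(x) = 3 + 8·x (mod 11).
For each evaluation point α_i, compute m(α_i) mod 11:
  α_1 = 5: Horner steps 8 → 10, so m(5) = 10.
  α_2 = 1: Horner steps 8 → 0, so m(1) = 0.
  α_3 = 2: Horner steps 8 → 8, so m(2) = 8.
  α_4 = 4: Horner steps 8 → 2, so m(4) = 2.
Codeword c = [10, 0, 8, 2] ∈ F_11^4.


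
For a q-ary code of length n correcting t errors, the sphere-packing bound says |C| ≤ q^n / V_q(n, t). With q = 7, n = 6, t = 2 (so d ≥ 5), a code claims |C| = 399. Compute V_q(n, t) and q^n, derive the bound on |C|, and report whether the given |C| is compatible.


V_q(n, t) = 577, q^n = 117649, Hamming bound = 203, |C| = 399 > bound (violated).

Step 1: Compute V_q(n, t) = Σ_{j=0}^2 C(n, j) (q−1)^j.
  j = 0: C(6,0)·(6)^0 = 1·1 = 1.
  j = 1: C(6,1)·(6)^1 = 6·6 = 36.
  j = 2: C(6,2)·(6)^2 = 15·36 = 540.
  V_q(n, t) = 1 + 36 + 540 = 577.
Step 2: q^n = 7^6 = 117649.
Step 3: Hamming bound ⌊q^n / V_q(n,t)⌋ = ⌊117649/577⌋ = 203.
Step 4: Compare |C| = 399 to 203: violated.
The claimed |C| lies above the Hamming bound, so no 7-ary code of length 6 with d ≥ 5 can have 399 codewords.


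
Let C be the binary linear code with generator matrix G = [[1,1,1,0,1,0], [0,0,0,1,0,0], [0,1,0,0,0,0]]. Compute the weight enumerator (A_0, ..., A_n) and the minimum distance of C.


Weight distribution: A_0 = 1, A_1 = 2, A_2 = 1, A_3 = 1, A_4 = 2, A_5 = 1. Minimum distance d = 1.

Enumerate all 2^3 = 8 messages m ∈ F_2^3.
For each, compute codeword c = mG in F_2^6, then tally its weight.
  m = 000 → c = 000000, weight = 0.
  m = 100 → c = 111010, weight = 4.
  m = 010 → c = 000100, weight = 1.
  m = 110 → c = 111110, weight = 5.
  m = 001 → c = 010000, weight = 1.
  m = 101 → c = 101010, weight = 3.
  m = 011 → c = 010100, weight = 2.
  m = 111 → c = 101110, weight = 4.
Tally weights:
  weight 0: 1 codewords.
  weight 1: 2 codewords.
  weight 2: 1 codewords.
  weight 3: 1 codewords.
  weight 4: 2 codewords.
  weight 5: 1 codewords.
Minimum distance d = smallest w > 0 with A_w > 0 = 1.
Sanity: Σ A_w = 8 = 2^3 = 8 ✓.


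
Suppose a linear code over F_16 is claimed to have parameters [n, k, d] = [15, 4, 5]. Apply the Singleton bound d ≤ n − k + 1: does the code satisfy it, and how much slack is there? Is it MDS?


Singleton RHS = n − k + 1 = 12, slack = 7, bound satisfied, not MDS.

Singleton bound: d ≤ n − k + 1.
Here n = 15, k = 4, so n − k + 1 = 12.
Given d = 5, check d ≤ 12: YES.
Slack = (n − k + 1) − d = 7.
The code is NOT MDS (slack = 7 > 0).
Description: the claimed parameters are [15, 4, 5]_16; such a code would be non-MDS.


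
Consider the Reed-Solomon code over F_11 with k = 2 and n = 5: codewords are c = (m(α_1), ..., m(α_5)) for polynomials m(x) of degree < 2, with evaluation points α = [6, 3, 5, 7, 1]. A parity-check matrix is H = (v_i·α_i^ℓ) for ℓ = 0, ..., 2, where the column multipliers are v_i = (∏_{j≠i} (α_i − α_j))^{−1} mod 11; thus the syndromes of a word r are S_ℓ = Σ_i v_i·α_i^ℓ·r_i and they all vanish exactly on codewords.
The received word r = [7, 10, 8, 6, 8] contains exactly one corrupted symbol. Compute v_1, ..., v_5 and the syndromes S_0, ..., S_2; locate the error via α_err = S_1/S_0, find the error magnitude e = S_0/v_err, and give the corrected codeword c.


S = (2, 2, 2), error at position 5, error magnitude e = 7, c = [7, 10, 8, 6, 1].

Step 1: column multipliers v_i = (∏_{j≠i}(α_i − α_j))^{−1} mod 11.
  i = 1 (α = 6): (6−3)(6−5)(6−7)(6−1) = 3·1·(−1)·5 = −15 ≡ 7, so v_1 = 7^{−1} = 8 (mod 11).
  i = 2 (α = 3): (3−6)(3−5)(3−7)(3−1) = (−3)·(−2)·(−4)·2 = −48 ≡ 7, so v_2 = 7^{−1} = 8 (mod 11).
  i = 3 (α = 5): (5−6)(5−3)(5−7)(5−1) = (−1)·2·(−2)·4 = 16 ≡ 5, so v_3 = 5^{−1} = 9 (mod 11).
  i = 4 (α = 7): (7−6)(7−3)(7−5)(7−1) = 1·4·2·6 = 48 ≡ 4, so v_4 = 4^{−1} = 3 (mod 11).
  i = 5 (α = 1): (1−6)(1−3)(1−5)(1−7) = (−5)·(−2)·(−4)·(−6) = 240 ≡ 9, so v_5 = 9^{−1} = 5 (mod 11).
  v = [8, 8, 9, 3, 5].
Step 2: syndromes of r = [7, 10, 8, 6, 8] (all sums mod 11).
  S_0 = Σ v_i r_i = 8·7 + 8·10 + 9·8 + 3·6 + 5·8 = 266 ≡ 2.
  S_1 = Σ v_i α_i r_i = 8·6·7 + 8·3·10 + 9·5·8 + 3·7·6 + 5·1·8 = 1102 ≡ 2.
  α_i^2 mod 11 = [3, 9, 3, 5, 1].
  S_2 = Σ v_i α_i^2 r_i = 8·3·7 + 8·9·10 + 9·3·8 + 3·5·6 + 5·1·8 = 1234 ≡ 2.
  S = (2, 2, 2) ≠ 0, so r is not a codeword (an error is present).
Step 3: locate the error. For a single error e at position i, S_ℓ = v_i·e·α_i^ℓ, so α_err = S_1/S_0.
  S_0^{−1} = 2^{−1} = 6 (mod 11), so α_err = 2·6 = 12 ≡ 1 = α_5. Error position i = 5.
  Consistency check: S_2/S_1 = 2·6 = 12 ≡ 1 = α_err ✓ (single-error assumption holds).
Step 4: error magnitude e = S_0/v_5 = S_0·∏_{j≠5}(α_5 − α_j) = 2·9 = 18 ≡ 7 (mod 11).
Step 5: correct position 5: c_5 = r_5 − e = 8 − 7 ≡ 1 (mod 11). Hence c = [7, 10, 8, 6, 1].
  Check: interpolating c through the α_i gives m(x) = 2 + 10·x (degree < 2) with m(α_i) = c_i for every i, so c is indeed a codeword.


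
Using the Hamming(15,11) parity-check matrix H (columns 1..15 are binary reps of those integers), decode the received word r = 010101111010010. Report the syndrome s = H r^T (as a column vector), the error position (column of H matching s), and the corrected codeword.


s = (0, 0, 1, 1)^T, error position = 3, corrected codeword c = 011101111010010

Compute s = H r^T mod 2 one row at a time:
  s_1 = 1 + 1 + 0 + 1 + 0 + 0 + 1 + 0 = 4 ≡ 0 (mod 2).
  s_2 = 1 + 0 + 1 + 1 + 0 + 0 + 1 + 0 = 4 ≡ 0 (mod 2).
  s_3 = 1 + 0 + 1 + 1 + 0 + 1 + 1 + 0 = 5 ≡ 1 (mod 2).
  s_4 = 0 + 0 + 0 + 1 + 1 + 1 + 0 + 0 = 3 ≡ 1 (mod 2).
s = (0, 0, 1, 1)^T — this equals column 3 of H (binary 0011), so error is at position 3.
Correct: flip bit 3 of r = 010101111010010 to get c = 011101111010010.


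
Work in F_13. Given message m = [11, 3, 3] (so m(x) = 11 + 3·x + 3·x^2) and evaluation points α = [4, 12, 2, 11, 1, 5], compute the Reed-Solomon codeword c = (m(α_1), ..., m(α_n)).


c = [6, 11, 3, 4, 4, 10]

Message polynomial: m(x) = 11 + 3·x + 3·x^2 (mod 13).
For each evaluation point α_i, compute m(α_i) mod 13:
  α_1 = 4: Horner steps 3 → 2 → 6, so m(4) = 6.
  α_2 = 12: Horner steps 3 → 0 → 11, so m(12) = 11.
  α_3 = 2: Horner steps 3 → 9 → 3, so m(2) = 3.
  α_4 = 11: Horner steps 3 → 10 → 4, so m(11) = 4.
  α_5 = 1: Horner steps 3 → 6 → 4, so m(1) = 4.
  α_6 = 5: Horner steps 3 → 5 → 10, so m(5) = 10.
Codeword c = [6, 11, 3, 4, 4, 10] ∈ F_13^6.


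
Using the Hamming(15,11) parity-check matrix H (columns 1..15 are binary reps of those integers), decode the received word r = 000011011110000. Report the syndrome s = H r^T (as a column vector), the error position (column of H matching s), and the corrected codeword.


s = (0, 0, 1, 1)^T, error position = 3, corrected codeword c = 001011011110000

Compute s = H r^T mod 2 one row at a time:
  s_1 = 1 + 1 + 1 + 1 + 0 + 0 + 0 + 0 = 4 ≡ 0 (mod 2).
  s_2 = 0 + 1 + 1 + 0 + 0 + 0 + 0 + 0 = 2 ≡ 0 (mod 2).
  s_3 = 0 + 0 + 1 + 0 + 1 + 1 + 0 + 0 = 3 ≡ 1 (mod 2).
  s_4 = 0 + 0 + 1 + 0 + 1 + 1 + 0 + 0 = 3 ≡ 1 (mod 2).
s = (0, 0, 1, 1)^T — this equals column 3 of H (binary 0011), so error is at position 3.
Correct: flip bit 3 of r = 000011011110000 to get c = 001011011110000.


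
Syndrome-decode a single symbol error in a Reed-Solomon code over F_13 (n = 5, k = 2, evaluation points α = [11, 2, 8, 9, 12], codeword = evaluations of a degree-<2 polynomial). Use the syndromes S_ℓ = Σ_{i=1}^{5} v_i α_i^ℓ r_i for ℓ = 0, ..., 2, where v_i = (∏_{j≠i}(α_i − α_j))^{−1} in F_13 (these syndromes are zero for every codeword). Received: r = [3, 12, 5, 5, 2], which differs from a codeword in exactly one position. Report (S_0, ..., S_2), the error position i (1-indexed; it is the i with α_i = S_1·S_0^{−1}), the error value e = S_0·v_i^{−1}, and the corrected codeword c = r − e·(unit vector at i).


S = (2, 3, 11), error at position 3, error magnitude e = 12, c = [3, 12, 6, 5, 2].

Step 1: column multipliers v_i = (∏_{j≠i}(α_i − α_j))^{−1} mod 13.
  i = 1 (α = 11): (11−2)(11−8)(11−9)(11−12) = 9·3·2·(−1) = −54 ≡ 11, so v_1 = 11^{−1} = 6 (mod 13).
  i = 2 (α = 2): (2−11)(2−8)(2−9)(2−12) = (−9)·(−6)·(−7)·(−10) = 3780 ≡ 10, so v_2 = 10^{−1} = 4 (mod 13).
  i = 3 (α = 8): (8−11)(8−2)(8−9)(8−12) = (−3)·6·(−1)·(−4) = −72 ≡ 6, so v_3 = 6^{−1} = 11 (mod 13).
  i = 4 (α = 9): (9−11)(9−2)(9−8)(9−12) = (−2)·7·1·(−3) = 42 ≡ 3, so v_4 = 3^{−1} = 9 (mod 13).
  i = 5 (α = 12): (12−11)(12−2)(12−8)(12−9) = 1·10·4·3 = 120 ≡ 3, so v_5 = 3^{−1} = 9 (mod 13).
  v = [6, 4, 11, 9, 9].
Step 2: syndromes of r = [3, 12, 5, 5, 2] (all sums mod 13).
  S_0 = Σ v_i r_i = 6·3 + 4·12 + 11·5 + 9·5 + 9·2 = 184 ≡ 2.
  S_1 = Σ v_i α_i r_i = 6·11·3 + 4·2·12 + 11·8·5 + 9·9·5 + 9·12·2 = 1355 ≡ 3.
  α_i^2 mod 13 = [4, 4, 12, 3, 1].
  S_2 = Σ v_i α_i^2 r_i = 6·4·3 + 4·4·12 + 11·12·5 + 9·3·5 + 9·1·2 = 1077 ≡ 11.
  S = (2, 3, 11) ≠ 0, so r is not a codeword (an error is present).
Step 3: locate the error. For a single error e at position i, S_ℓ = v_i·e·α_i^ℓ, so α_err = S_1/S_0.
  S_0^{−1} = 2^{−1} = 7 (mod 13), so α_err = 3·7 = 21 ≡ 8 = α_3. Error position i = 3.
  Consistency check: S_2/S_1 = 11·9 = 99 ≡ 8 = α_err ✓ (single-error assumption holds).
Step 4: error magnitude e = S_0/v_3 = S_0·∏_{j≠3}(α_3 − α_j) = 2·6 = 12 ≡ 12 (mod 13).
Step 5: correct position 3: c_3 = r_3 − e = 5 − 12 ≡ 6 (mod 13). Hence c = [3, 12, 6, 5, 2].
  Check: interpolating c through the α_i gives m(x) = 1 + 12·x (degree < 2) with m(α_i) = c_i for every i, so c is indeed a codeword.


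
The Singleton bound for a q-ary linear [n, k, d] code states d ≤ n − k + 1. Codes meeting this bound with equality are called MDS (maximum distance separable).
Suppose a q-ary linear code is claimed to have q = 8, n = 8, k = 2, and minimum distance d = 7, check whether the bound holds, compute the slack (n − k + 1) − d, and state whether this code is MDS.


Singleton RHS = n − k + 1 = 7, slack = 0, bound satisfied, MDS.

Singleton bound: d ≤ n − k + 1.
Here n = 8, k = 2, so n − k + 1 = 7.
Given d = 7, check d ≤ 7: YES.
Slack = (n − k + 1) − d = 0.
The code is MDS (slack = 0).
Description: the claimed parameters are [8, 2, 7]_8; such a code would be MDS (meets Singleton bound).


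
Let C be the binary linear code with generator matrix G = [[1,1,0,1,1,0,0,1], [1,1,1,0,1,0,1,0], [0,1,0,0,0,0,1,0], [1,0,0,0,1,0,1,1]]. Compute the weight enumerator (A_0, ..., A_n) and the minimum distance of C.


Weight distribution: A_0 = 1, A_1 = 1, A_2 = 1, A_3 = 4, A_4 = 5, A_5 = 3, A_6 = 1. Minimum distance d = 1.

Enumerate all 2^4 = 16 messages m ∈ F_2^4.
For each, compute codeword c = mG in F_2^8, then tally its weight.
  m = 0000 → c = 00000000, weight = 0.
  m = 1000 → c = 11011001, weight = 5.
  m = 0100 → c = 11101010, weight = 5.
  m = 1100 → c = 00110011, weight = 4.
  m = 0010 → c = 01000010, weight = 2.
  m = 1010 → c = 10011011, weight = 5.
  m = 0110 → c = 10101000, weight = 3.
  m = 1110 → c = 01110001, weight = 4.
  m = 0001 → c = 10001011, weight = 4.
  m = 1001 → c = 01010010, weight = 3.
  m = 0101 → c = 01100001, weight = 3.
  m = 1101 → c = 10111000, weight = 4.
  m = 0011 → c = 11001001, weight = 4.
  m = 1011 → c = 00010000, weight = 1.
  m = 0111 → c = 00100011, weight = 3.
  m = 1111 → c = 11111010, weight = 6.
Tally weights:
  weight 0: 1 codewords.
  weight 1: 1 codewords.
  weight 2: 1 codewords.
  weight 3: 4 codewords.
  weight 4: 5 codewords.
  weight 5: 3 codewords.
  weight 6: 1 codewords.
Minimum distance d = smallest w > 0 with A_w > 0 = 1.
Sanity: Σ A_w = 16 = 2^4 = 16 ✓.


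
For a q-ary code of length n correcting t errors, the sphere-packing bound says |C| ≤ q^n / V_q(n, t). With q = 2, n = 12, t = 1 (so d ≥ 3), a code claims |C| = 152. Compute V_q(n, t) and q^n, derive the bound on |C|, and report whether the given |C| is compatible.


V_q(n, t) = 13, q^n = 4096, Hamming bound = 315, |C| = 152 ≤ bound (satisfied).

Step 1: Compute V_q(n, t) = Σ_{j=0}^1 C(n, j) (q−1)^j.
  j = 0: C(12,0)·(1)^0 = 1·1 = 1.
  j = 1: C(12,1)·(1)^1 = 12·1 = 12.
  V_q(n, t) = 1 + 12 = 13.
Step 2: q^n = 2^12 = 4096.
Step 3: Hamming bound ⌊q^n / V_q(n,t)⌋ = ⌊4096/13⌋ = 315.
Step 4: Compare |C| = 152 to 315: satisfied.
The claimed |C| lies below the Hamming bound.


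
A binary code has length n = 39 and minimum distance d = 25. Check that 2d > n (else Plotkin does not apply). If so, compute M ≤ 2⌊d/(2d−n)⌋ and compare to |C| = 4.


Plotkin bound M ≤ 4; given |C| = 4 ≤ bound (satisfied).

Check applicability: 2d = 50, n = 39.
2d − n = 11 > 0, so Plotkin applies.
Compute d/(2d−n) = 25/11 ≈ 2.2727.
⌊d/(2d−n)⌋ = 2.
Plotkin bound: M ≤ 2·2 = 4.
Given |C| = 4, check: satisfied.
This |C| is at the Plotkin bound.


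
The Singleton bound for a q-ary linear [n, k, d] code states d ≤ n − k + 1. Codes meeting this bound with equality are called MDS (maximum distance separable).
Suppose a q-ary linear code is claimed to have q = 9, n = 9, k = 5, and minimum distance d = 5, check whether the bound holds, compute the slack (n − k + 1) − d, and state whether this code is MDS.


Singleton RHS = n − k + 1 = 5, slack = 0, bound satisfied, MDS.

Singleton bound: d ≤ n − k + 1.
Here n = 9, k = 5, so n − k + 1 = 5.
Given d = 5, check d ≤ 5: YES.
Slack = (n − k + 1) − d = 0.
The code is MDS (slack = 0).
Description: the claimed parameters are [9, 5, 5]_9; such a code would be MDS (meets Singleton bound).


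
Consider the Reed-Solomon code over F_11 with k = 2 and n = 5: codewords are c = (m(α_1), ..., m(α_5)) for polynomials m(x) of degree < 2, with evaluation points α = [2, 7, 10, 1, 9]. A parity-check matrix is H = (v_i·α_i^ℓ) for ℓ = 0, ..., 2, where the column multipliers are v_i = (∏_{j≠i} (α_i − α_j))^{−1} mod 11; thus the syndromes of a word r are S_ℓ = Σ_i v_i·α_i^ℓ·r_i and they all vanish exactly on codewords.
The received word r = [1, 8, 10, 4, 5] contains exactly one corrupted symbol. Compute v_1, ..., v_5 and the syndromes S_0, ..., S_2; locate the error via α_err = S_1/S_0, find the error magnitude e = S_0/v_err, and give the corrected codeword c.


S = (4, 3, 5), error at position 5, error magnitude e = 3, c = [1, 8, 10, 4, 2].

Step 1: column multipliers v_i = (∏_{j≠i}(α_i − α_j))^{−1} mod 11.
  i = 1 (α = 2): (2−7)(2−10)(2−1)(2−9) = (−5)·(−8)·1·(−7) = −280 ≡ 6, so v_1 = 6^{−1} = 2 (mod 11).
  i = 2 (α = 7): (7−2)(7−10)(7−1)(7−9) = 5·(−3)·6·(−2) = 180 ≡ 4, so v_2 = 4^{−1} = 3 (mod 11).
  i = 3 (α = 10): (10−2)(10−7)(10−1)(10−9) = 8·3·9·1 = 216 ≡ 7, so v_3 = 7^{−1} = 8 (mod 11).
  i = 4 (α = 1): (1−2)(1−7)(1−10)(1−9) = (−1)·(−6)·(−9)·(−8) = 432 ≡ 3, so v_4 = 3^{−1} = 4 (mod 11).
  i = 5 (α = 9): (9−2)(9−7)(9−10)(9−1) = 7·2·(−1)·8 = −112 ≡ 9, so v_5 = 9^{−1} = 5 (mod 11).
  v = [2, 3, 8, 4, 5].
Step 2: syndromes of r = [1, 8, 10, 4, 5] (all sums mod 11).
  S_0 = Σ v_i r_i = 2·1 + 3·8 + 8·10 + 4·4 + 5·5 = 147 ≡ 4.
  S_1 = Σ v_i α_i r_i = 2·2·1 + 3·7·8 + 8·10·10 + 4·1·4 + 5·9·5 = 1213 ≡ 3.
  α_i^2 mod 11 = [4, 5, 1, 1, 4].
  S_2 = Σ v_i α_i^2 r_i = 2·4·1 + 3·5·8 + 8·1·10 + 4·1·4 + 5·4·5 = 324 ≡ 5.
  S = (4, 3, 5) ≠ 0, so r is not a codeword (an error is present).
Step 3: locate the error. For a single error e at position i, S_ℓ = v_i·e·α_i^ℓ, so α_err = S_1/S_0.
  S_0^{−1} = 4^{−1} = 3 (mod 11), so α_err = 3·3 = 9 ≡ 9 = α_5. Error position i = 5.
  Consistency check: S_2/S_1 = 5·4 = 20 ≡ 9 = α_err ✓ (single-error assumption holds).
Step 4: error magnitude e = S_0/v_5 = S_0·∏_{j≠5}(α_5 − α_j) = 4·9 = 36 ≡ 3 (mod 11).
Step 5: correct position 5: c_5 = r_5 − e = 5 − 3 ≡ 2 (mod 11). Hence c = [1, 8, 10, 4, 2].
  Check: interpolating c through the α_i gives m(x) = 7 + 8·x (degree < 2) with m(α_i) = c_i for every i, so c is indeed a codeword.


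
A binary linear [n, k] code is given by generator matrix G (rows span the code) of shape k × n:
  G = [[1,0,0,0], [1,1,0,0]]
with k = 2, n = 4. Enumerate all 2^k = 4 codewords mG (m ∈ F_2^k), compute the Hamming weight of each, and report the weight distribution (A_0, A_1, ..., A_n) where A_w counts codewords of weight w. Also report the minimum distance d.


Weight distribution: A_0 = 1, A_1 = 2, A_2 = 1. Minimum distance d = 1.

Enumerate all 2^2 = 4 messages m ∈ F_2^2.
For each, compute codeword c = mG in F_2^4, then tally its weight.
  m = 00 → c = 0000, weight = 0.
  m = 10 → c = 1000, weight = 1.
  m = 01 → c = 1100, weight = 2.
  m = 11 → c = 0100, weight = 1.
Tally weights:
  weight 0: 1 codewords.
  weight 1: 2 codewords.
  weight 2: 1 codewords.
Minimum distance d = smallest w > 0 with A_w > 0 = 1.
Sanity: Σ A_w = 4 = 2^2 = 4 ✓.


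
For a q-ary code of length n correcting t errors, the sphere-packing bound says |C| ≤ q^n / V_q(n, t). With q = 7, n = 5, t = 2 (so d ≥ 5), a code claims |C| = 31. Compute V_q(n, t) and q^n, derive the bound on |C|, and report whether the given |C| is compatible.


V_q(n, t) = 391, q^n = 16807, Hamming bound = 42, |C| = 31 ≤ bound (satisfied).

Step 1: Compute V_q(n, t) = Σ_{j=0}^2 C(n, j) (q−1)^j.
  j = 0: C(5,0)·(6)^0 = 1·1 = 1.
  j = 1: C(5,1)·(6)^1 = 5·6 = 30.
  j = 2: C(5,2)·(6)^2 = 10·36 = 360.
  V_q(n, t) = 1 + 30 + 360 = 391.
Step 2: q^n = 7^5 = 16807.
Step 3: Hamming bound ⌊q^n / V_q(n,t)⌋ = ⌊16807/391⌋ = 42.
Step 4: Compare |C| = 31 to 42: satisfied.
The claimed |C| lies below the Hamming bound.


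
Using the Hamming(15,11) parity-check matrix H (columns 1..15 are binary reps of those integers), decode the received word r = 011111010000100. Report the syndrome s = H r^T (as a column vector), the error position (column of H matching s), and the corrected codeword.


s = (0, 0, 1, 1)^T, error position = 3, corrected codeword c = 010111010000100

Compute s = H r^T mod 2 one row at a time:
  s_1 = 1 + 0 + 0 + 0 + 0 + 1 + 0 + 0 = 2 ≡ 0 (mod 2).
  s_2 = 1 + 1 + 1 + 0 + 0 + 1 + 0 + 0 = 4 ≡ 0 (mod 2).
  s_3 = 1 + 1 + 1 + 0 + 0 + 0 + 0 + 0 = 3 ≡ 1 (mod 2).
  s_4 = 0 + 1 + 1 + 0 + 0 + 0 + 1 + 0 = 3 ≡ 1 (mod 2).
s = (0, 0, 1, 1)^T — this equals column 3 of H (binary 0011), so error is at position 3.
Correct: flip bit 3 of r = 011111010000100 to get c = 010111010000100.


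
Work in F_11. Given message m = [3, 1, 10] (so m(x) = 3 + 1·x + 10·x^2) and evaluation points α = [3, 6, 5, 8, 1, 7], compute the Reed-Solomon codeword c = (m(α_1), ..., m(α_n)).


c = [8, 6, 5, 2, 3, 5]

Message polynomial: m(x) = 3 + 1·x + 10·x^2 (mod 11).
For each evaluation point α_i, compute m(α_i) mod 11:
  α_1 = 3: Horner steps 10 → 9 → 8, so m(3) = 8.
  α_2 = 6: Horner steps 10 → 6 → 6, so m(6) = 6.
  α_3 = 5: Horner steps 10 → 7 → 5, so m(5) = 5.
  α_4 = 8: Horner steps 10 → 4 → 2, so m(8) = 2.
  α_5 = 1: Horner steps 10 → 0 → 3, so m(1) = 3.
  α_6 = 7: Horner steps 10 → 5 → 5, so m(7) = 5.
Codeword c = [8, 6, 5, 2, 3, 5] ∈ F_11^6.


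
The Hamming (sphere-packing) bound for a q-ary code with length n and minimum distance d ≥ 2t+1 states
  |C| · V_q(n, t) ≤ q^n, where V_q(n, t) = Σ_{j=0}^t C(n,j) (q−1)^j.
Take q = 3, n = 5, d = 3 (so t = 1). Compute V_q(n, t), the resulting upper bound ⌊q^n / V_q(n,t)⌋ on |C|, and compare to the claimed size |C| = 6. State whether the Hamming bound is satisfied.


V_q(n, t) = 11, q^n = 243, Hamming bound = 22, |C| = 6 ≤ bound (satisfied).

Step 1: Compute V_q(n, t) = Σ_{j=0}^1 C(n, j) (q−1)^j.
  j = 0: C(5,0)·(2)^0 = 1·1 = 1.
  j = 1: C(5,1)·(2)^1 = 5·2 = 10.
  V_q(n, t) = 1 + 10 = 11.
Step 2: q^n = 3^5 = 243.
Step 3: Hamming bound ⌊q^n / V_q(n,t)⌋ = ⌊243/11⌋ = 22.
Step 4: Compare |C| = 6 to 22: satisfied.
The claimed |C| lies below the Hamming bound.


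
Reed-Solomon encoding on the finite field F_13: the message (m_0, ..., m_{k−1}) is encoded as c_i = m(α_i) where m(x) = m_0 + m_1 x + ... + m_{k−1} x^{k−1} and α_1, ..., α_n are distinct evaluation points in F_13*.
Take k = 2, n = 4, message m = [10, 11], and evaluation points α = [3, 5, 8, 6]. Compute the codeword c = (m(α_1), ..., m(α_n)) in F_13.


c = [4, 0, 7, 11]

Message polynomial: m(x) = 10 + 11·x (mod 13).
For each evaluation point α_i, compute m(α_i) mod 13:
  α_1 = 3: Horner steps 11 → 4, so m(3) = 4.
  α_2 = 5: Horner steps 11 → 0, so m(5) = 0.
  α_3 = 8: Horner steps 11 → 7, so m(8) = 7.
  α_4 = 6: Horner steps 11 → 11, so m(6) = 11.
Codeword c = [4, 0, 7, 11] ∈ F_13^4.


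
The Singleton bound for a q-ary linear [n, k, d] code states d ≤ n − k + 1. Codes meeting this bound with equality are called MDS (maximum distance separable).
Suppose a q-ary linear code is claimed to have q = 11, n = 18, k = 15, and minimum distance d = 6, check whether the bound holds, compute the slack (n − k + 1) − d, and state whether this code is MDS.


Singleton RHS = n − k + 1 = 4, slack = -2, bound violated (no such code; not MDS).

Singleton bound: d ≤ n − k + 1.
Here n = 18, k = 15, so n − k + 1 = 4.
Given d = 6, check d ≤ 4: NO.
Slack = (n − k + 1) − d = -2.
The slack is negative: d = 6 exceeds n − k + 1 = 4 by 2, so the Singleton bound is violated and no linear [18, 15, 6]_11 code can exist. In particular it is not MDS (MDS requires d = n − k + 1 exactly).
Description: the claimed parameters are [18, 15, 6]_11; such a code would be impossible (violates the Singleton bound).


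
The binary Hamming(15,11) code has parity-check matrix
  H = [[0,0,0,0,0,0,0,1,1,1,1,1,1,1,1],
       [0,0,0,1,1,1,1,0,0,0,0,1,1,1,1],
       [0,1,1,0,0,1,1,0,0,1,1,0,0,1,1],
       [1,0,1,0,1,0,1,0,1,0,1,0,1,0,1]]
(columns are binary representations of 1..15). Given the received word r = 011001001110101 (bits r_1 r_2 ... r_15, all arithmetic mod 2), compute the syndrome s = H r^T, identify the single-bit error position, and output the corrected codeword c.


s = (1, 1, 0, 1)^T, error position = 13, corrected codeword c = 011001001110001

Compute s = H r^T mod 2 one row at a time:
  s_1 = 0 + 1 + 1 + 1 + 0 + 1 + 0 + 1 = 5 ≡ 1 (mod 2).
  s_2 = 0 + 0 + 1 + 0 + 0 + 1 + 0 + 1 = 3 ≡ 1 (mod 2).
  s_3 = 1 + 1 + 1 + 0 + 1 + 1 + 0 + 1 = 6 ≡ 0 (mod 2).
  s_4 = 0 + 1 + 0 + 0 + 1 + 1 + 1 + 1 = 5 ≡ 1 (mod 2).
s = (1, 1, 0, 1)^T — this equals column 13 of H (binary 1101), so error is at position 13.
Correct: flip bit 13 of r = 011001001110101 to get c = 011001001110001.


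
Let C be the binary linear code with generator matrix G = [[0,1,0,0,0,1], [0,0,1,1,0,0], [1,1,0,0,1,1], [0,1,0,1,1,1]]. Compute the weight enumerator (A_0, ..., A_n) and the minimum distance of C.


Weight distribution: A_0 = 1, A_2 = 7, A_4 = 7, A_6 = 1. Minimum distance d = 2.

Enumerate all 2^4 = 16 messages m ∈ F_2^4.
For each, compute codeword c = mG in F_2^6, then tally its weight.
  m = 0000 → c = 000000, weight = 0.
  m = 1000 → c = 010001, weight = 2.
  m = 0100 → c = 001100, weight = 2.
  m = 1100 → c = 011101, weight = 4.
  m = 0010 → c = 110011, weight = 4.
  m = 1010 → c = 100010, weight = 2.
  m = 0110 → c = 111111, weight = 6.
  m = 1110 → c = 101110, weight = 4.
  m = 0001 → c = 010111, weight = 4.
  m = 1001 → c = 000110, weight = 2.
  m = 0101 → c = 011011, weight = 4.
  m = 1101 → c = 001010, weight = 2.
  m = 0011 → c = 100100, weight = 2.
  m = 1011 → c = 110101, weight = 4.
  m = 0111 → c = 101000, weight = 2.
  m = 1111 → c = 111001, weight = 4.
Tally weights:
  weight 0: 1 codewords.
  weight 2: 7 codewords.
  weight 4: 7 codewords.
  weight 6: 1 codewords.
Minimum distance d = smallest w > 0 with A_w > 0 = 2.
Sanity: Σ A_w = 16 = 2^4 = 16 ✓.


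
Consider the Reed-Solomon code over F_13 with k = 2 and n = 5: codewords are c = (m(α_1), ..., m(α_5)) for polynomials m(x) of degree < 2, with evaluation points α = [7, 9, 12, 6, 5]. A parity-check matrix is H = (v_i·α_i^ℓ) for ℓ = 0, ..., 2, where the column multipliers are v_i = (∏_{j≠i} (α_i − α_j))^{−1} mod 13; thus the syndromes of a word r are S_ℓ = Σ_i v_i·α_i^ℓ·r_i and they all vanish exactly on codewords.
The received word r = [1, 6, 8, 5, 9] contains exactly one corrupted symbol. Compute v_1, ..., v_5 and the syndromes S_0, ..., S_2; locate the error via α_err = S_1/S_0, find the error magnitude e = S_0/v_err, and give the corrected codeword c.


S = (11, 2, 11), error at position 3, error magnitude e = 1, c = [1, 6, 7, 5, 9].

Step 1: column multipliers v_i = (∏_{j≠i}(α_i − α_j))^{−1} mod 13.
  i = 1 (α = 7): (7−9)(7−12)(7−6)(7−5) = (−2)·(−5)·1·2 = 20 ≡ 7, so v_1 = 7^{−1} = 2 (mod 13).
  i = 2 (α = 9): (9−7)(9−12)(9−6)(9−5) = 2·(−3)·3·4 = −72 ≡ 6, so v_2 = 6^{−1} = 11 (mod 13).
  i = 3 (α = 12): (12−7)(12−9)(12−6)(12−5) = 5·3·6·7 = 630 ≡ 6, so v_3 = 6^{−1} = 11 (mod 13).
  i = 4 (α = 6): (6−7)(6−9)(6−12)(6−5) = (−1)·(−3)·(−6)·1 = −18 ≡ 8, so v_4 = 8^{−1} = 5 (mod 13).
  i = 5 (α = 5): (5−7)(5−9)(5−12)(5−6) = (−2)·(−4)·(−7)·(−1) = 56 ≡ 4, so v_5 = 4^{−1} = 10 (mod 13).
  v = [2, 11, 11, 5, 10].
Step 2: syndromes of r = [1, 6, 8, 5, 9] (all sums mod 13).
  S_0 = Σ v_i r_i = 2·1 + 11·6 + 11·8 + 5·5 + 10·9 = 271 ≡ 11.
  S_1 = Σ v_i α_i r_i = 2·7·1 + 11·9·6 + 11·12·8 + 5·6·5 + 10·5·9 = 2264 ≡ 2.
  α_i^2 mod 13 = [10, 3, 1, 10, 12].
  S_2 = Σ v_i α_i^2 r_i = 2·10·1 + 11·3·6 + 11·1·8 + 5·10·5 + 10·12·9 = 1636 ≡ 11.
  S = (11, 2, 11) ≠ 0, so r is not a codeword (an error is present).
Step 3: locate the error. For a single error e at position i, S_ℓ = v_i·e·α_i^ℓ, so α_err = S_1/S_0.
  S_0^{−1} = 11^{−1} = 6 (mod 13), so α_err = 2·6 = 12 ≡ 12 = α_3. Error position i = 3.
  Consistency check: S_2/S_1 = 11·7 = 77 ≡ 12 = α_err ✓ (single-error assumption holds).
Step 4: error magnitude e = S_0/v_3 = S_0·∏_{j≠3}(α_3 − α_j) = 11·6 = 66 ≡ 1 (mod 13).
Step 5: correct position 3: c_3 = r_3 − e = 8 − 1 ≡ 7 (mod 13). Hence c = [1, 6, 7, 5, 9].
  Check: interpolating c through the α_i gives m(x) = 3 + 9·x (degree < 2) with m(α_i) = c_i for every i, so c is indeed a codeword.


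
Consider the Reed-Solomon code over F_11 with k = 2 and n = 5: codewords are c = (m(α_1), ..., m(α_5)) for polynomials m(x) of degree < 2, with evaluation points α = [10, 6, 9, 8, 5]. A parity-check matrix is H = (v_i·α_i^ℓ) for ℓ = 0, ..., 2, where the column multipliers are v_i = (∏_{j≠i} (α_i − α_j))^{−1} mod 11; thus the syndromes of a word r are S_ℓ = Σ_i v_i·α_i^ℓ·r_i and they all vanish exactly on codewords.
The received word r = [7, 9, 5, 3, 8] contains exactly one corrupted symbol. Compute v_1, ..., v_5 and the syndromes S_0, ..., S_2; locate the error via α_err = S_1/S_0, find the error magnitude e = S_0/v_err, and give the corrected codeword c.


S = (6, 3, 7), error at position 2, error magnitude e = 10, c = [7, 10, 5, 3, 8].

Step 1: column multipliers v_i = (∏_{j≠i}(α_i − α_j))^{−1} mod 11.
  i = 1 (α = 10): (10−6)(10−9)(10−8)(10−5) = 4·1·2·5 = 40 ≡ 7, so v_1 = 7^{−1} = 8 (mod 11).
  i = 2 (α = 6): (6−10)(6−9)(6−8)(6−5) = (−4)·(−3)·(−2)·1 = −24 ≡ 9, so v_2 = 9^{−1} = 5 (mod 11).
  i = 3 (α = 9): (9−10)(9−6)(9−8)(9−5) = (−1)·3·1·4 = −12 ≡ 10, so v_3 = 10^{−1} = 10 (mod 11).
  i = 4 (α = 8): (8−10)(8−6)(8−9)(8−5) = (−2)·2·(−1)·3 = 12 ≡ 1, so v_4 = 1^{−1} = 1 (mod 11).
  i = 5 (α = 5): (5−10)(5−6)(5−9)(5−8) = (−5)·(−1)·(−4)·(−3) = 60 ≡ 5, so v_5 = 5^{−1} = 9 (mod 11).
  v = [8, 5, 10, 1, 9].
Step 2: syndromes of r = [7, 9, 5, 3, 8] (all sums mod 11).
  S_0 = Σ v_i r_i = 8·7 + 5·9 + 10·5 + 1·3 + 9·8 = 226 ≡ 6.
  S_1 = Σ v_i α_i r_i = 8·10·7 + 5·6·9 + 10·9·5 + 1·8·3 + 9·5·8 = 1664 ≡ 3.
  α_i^2 mod 11 = [1, 3, 4, 9, 3].
  S_2 = Σ v_i α_i^2 r_i = 8·1·7 + 5·3·9 + 10·4·5 + 1·9·3 + 9·3·8 = 634 ≡ 7.
  S = (6, 3, 7) ≠ 0, so r is not a codeword (an error is present).
Step 3: locate the error. For a single error e at position i, S_ℓ = v_i·e·α_i^ℓ, so α_err = S_1/S_0.
  S_0^{−1} = 6^{−1} = 2 (mod 11), so α_err = 3·2 = 6 ≡ 6 = α_2. Error position i = 2.
  Consistency check: S_2/S_1 = 7·4 = 28 ≡ 6 = α_err ✓ (single-error assumption holds).
Step 4: error magnitude e = S_0/v_2 = S_0·∏_{j≠2}(α_2 − α_j) = 6·9 = 54 ≡ 10 (mod 11).
Step 5: correct position 2: c_2 = r_2 − e = 9 − 10 ≡ 10 (mod 11). Hence c = [7, 10, 5, 3, 8].
  Check: interpolating c through the α_i gives m(x) = 9 + 2·x (degree < 2) with m(α_i) = c_i for every i, so c is indeed a codeword.


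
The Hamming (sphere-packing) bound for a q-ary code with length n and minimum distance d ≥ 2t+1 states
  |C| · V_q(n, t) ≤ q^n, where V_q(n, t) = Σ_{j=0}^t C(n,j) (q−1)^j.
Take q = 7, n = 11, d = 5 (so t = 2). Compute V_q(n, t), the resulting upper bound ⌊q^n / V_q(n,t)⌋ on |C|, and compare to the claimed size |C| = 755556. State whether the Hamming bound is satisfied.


V_q(n, t) = 2047, q^n = 1977326743, Hamming bound = 965963, |C| = 755556 ≤ bound (satisfied).

Step 1: Compute V_q(n, t) = Σ_{j=0}^2 C(n, j) (q−1)^j.
  j = 0: C(11,0)·(6)^0 = 1·1 = 1.
  j = 1: C(11,1)·(6)^1 = 11·6 = 66.
  j = 2: C(11,2)·(6)^2 = 55·36 = 1980.
  V_q(n, t) = 1 + 66 + 1980 = 2047.
Step 2: q^n = 7^11 = 1977326743.
Step 3: Hamming bound ⌊q^n / V_q(n,t)⌋ = ⌊1977326743/2047⌋ = 965963.
Step 4: Compare |C| = 755556 to 965963: satisfied.
The claimed |C| lies below the Hamming bound.


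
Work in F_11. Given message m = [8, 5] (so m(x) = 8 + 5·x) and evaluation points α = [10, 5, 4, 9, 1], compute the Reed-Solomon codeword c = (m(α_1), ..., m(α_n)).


c = [3, 0, 6, 9, 2]

Message polynomial: m(x) = 8 + 5·x (mod 11).
For each evaluation point α_i, compute m(α_i) mod 11:
  α_1 = 10: Horner steps 5 → 3, so m(10) = 3.
  α_2 = 5: Horner steps 5 → 0, so m(5) = 0.
  α_3 = 4: Horner steps 5 → 6, so m(4) = 6.
  α_4 = 9: Horner steps 5 → 9, so m(9) = 9.
  α_5 = 1: Horner steps 5 → 2, so m(1) = 2.
Codeword c = [3, 0, 6, 9, 2] ∈ F_11^5.


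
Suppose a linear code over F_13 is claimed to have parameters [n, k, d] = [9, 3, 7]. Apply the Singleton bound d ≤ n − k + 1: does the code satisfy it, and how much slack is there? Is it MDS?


Singleton RHS = n − k + 1 = 7, slack = 0, bound satisfied, MDS.

Singleton bound: d ≤ n − k + 1.
Here n = 9, k = 3, so n − k + 1 = 7.
Given d = 7, check d ≤ 7: YES.
Slack = (n − k + 1) − d = 0.
The code is MDS (slack = 0).
Description: the claimed parameters are [9, 3, 7]_13; such a code would be MDS (meets Singleton bound).


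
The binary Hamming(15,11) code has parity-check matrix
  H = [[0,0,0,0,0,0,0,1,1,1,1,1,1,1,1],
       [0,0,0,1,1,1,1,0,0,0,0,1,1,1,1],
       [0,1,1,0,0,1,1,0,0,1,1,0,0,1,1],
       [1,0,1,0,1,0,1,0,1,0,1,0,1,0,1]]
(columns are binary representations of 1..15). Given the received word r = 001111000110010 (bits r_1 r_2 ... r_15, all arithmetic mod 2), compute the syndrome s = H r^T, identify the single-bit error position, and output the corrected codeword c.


s = (1, 0, 1, 1)^T, error position = 11, corrected codeword c = 001111000100010

Compute s = H r^T mod 2 one row at a time:
  s_1 = 0 + 0 + 1 + 1 + 0 + 0 + 1 + 0 = 3 ≡ 1 (mod 2).
  s_2 = 1 + 1 + 1 + 0 + 0 + 0 + 1 + 0 = 4 ≡ 0 (mod 2).
  s_3 = 0 + 1 + 1 + 0 + 1 + 1 + 1 + 0 = 5 ≡ 1 (mod 2).
  s_4 = 0 + 1 + 1 + 0 + 0 + 1 + 0 + 0 = 3 ≡ 1 (mod 2).
s = (1, 0, 1, 1)^T — this equals column 11 of H (binary 1011), so error is at position 11.
Correct: flip bit 11 of r = 001111000110010 to get c = 001111000100010.


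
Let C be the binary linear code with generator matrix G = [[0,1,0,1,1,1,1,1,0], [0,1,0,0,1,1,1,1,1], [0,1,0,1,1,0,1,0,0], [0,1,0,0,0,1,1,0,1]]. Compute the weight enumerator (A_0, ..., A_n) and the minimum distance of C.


Weight distribution: A_0 = 1, A_2 = 4, A_4 = 9, A_6 = 2. Minimum distance d = 2.

Enumerate all 2^4 = 16 messages m ∈ F_2^4.
For each, compute codeword c = mG in F_2^9, then tally its weight.
  m = 0000 → c = 000000000, weight = 0.
  m = 1000 → c = 010111110, weight = 6.
  m = 0100 → c = 010011111, weight = 6.
  m = 1100 → c = 000100001, weight = 2.
  m = 0010 → c = 010110100, weight = 4.
  m = 1010 → c = 000001010, weight = 2.
  m = 0110 → c = 000101011, weight = 4.
  m = 1110 → c = 010010101, weight = 4.
  m = 0001 → c = 010001101, weight = 4.
  m = 1001 → c = 000110011, weight = 4.
  m = 0101 → c = 000010010, weight = 2.
  m = 1101 → c = 010101100, weight = 4.
  m = 0011 → c = 000111001, weight = 4.
  m = 1011 → c = 010000111, weight = 4.
  m = 0111 → c = 010100110, weight = 4.
  m = 1111 → c = 000011000, weight = 2.
Tally weights:
  weight 0: 1 codewords.
  weight 2: 4 codewords.
  weight 4: 9 codewords.
  weight 6: 2 codewords.
Minimum distance d = smallest w > 0 with A_w > 0 = 2.
Sanity: Σ A_w = 16 = 2^4 = 16 ✓.


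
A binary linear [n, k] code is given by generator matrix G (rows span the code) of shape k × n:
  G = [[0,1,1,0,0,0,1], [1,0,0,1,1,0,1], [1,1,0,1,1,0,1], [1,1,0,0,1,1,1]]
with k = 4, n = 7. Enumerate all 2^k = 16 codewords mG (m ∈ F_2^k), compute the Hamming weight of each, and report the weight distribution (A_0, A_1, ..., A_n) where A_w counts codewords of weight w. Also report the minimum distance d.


Weight distribution: A_0 = 1, A_1 = 1, A_2 = 2, A_3 = 2, A_4 = 5, A_5 = 5. Minimum distance d = 1.

Enumerate all 2^4 = 16 messages m ∈ F_2^4.
For each, compute codeword c = mG in F_2^7, then tally its weight.
  m = 0000 → c = 0000000, weight = 0.
  m = 1000 → c = 0110001, weight = 3.
  m = 0100 → c = 1001101, weight = 4.
  m = 1100 → c = 1111100, weight = 5.
  m = 0010 → c = 1101101, weight = 5.
  m = 1010 → c = 1011100, weight = 4.
  m = 0110 → c = 0100000, weight = 1.
  m = 1110 → c = 0010001, weight = 2.
  m = 0001 → c = 1100111, weight = 5.
  m = 1001 → c = 1010110, weight = 4.
  m = 0101 → c = 0101010, weight = 3.
  m = 1101 → c = 0011011, weight = 4.
  m = 0011 → c = 0001010, weight = 2.
  m = 1011 → c = 0111011, weight = 5.
  m = 0111 → c = 1000111, weight = 4.
  m = 1111 → c = 1110110, weight = 5.
Tally weights:
  weight 0: 1 codewords.
  weight 1: 1 codewords.
  weight 2: 2 codewords.
  weight 3: 2 codewords.
  weight 4: 5 codewords.
  weight 5: 5 codewords.
Minimum distance d = smallest w > 0 with A_w > 0 = 1.
Sanity: Σ A_w = 16 = 2^4 = 16 ✓.


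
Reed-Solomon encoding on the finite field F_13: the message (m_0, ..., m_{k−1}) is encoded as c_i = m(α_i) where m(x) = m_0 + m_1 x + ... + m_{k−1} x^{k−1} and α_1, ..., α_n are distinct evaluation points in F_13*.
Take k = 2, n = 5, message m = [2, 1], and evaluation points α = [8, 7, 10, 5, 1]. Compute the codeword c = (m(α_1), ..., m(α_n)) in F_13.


c = [10, 9, 12, 7, 3]

Message polynomial: m(x) = 2 + 1·x (mod 13).
For each evaluation point α_i, compute m(α_i) mod 13:
  α_1 = 8: Horner steps 1 → 10, so m(8) = 10.
  α_2 = 7: Horner steps 1 → 9, so m(7) = 9.
  α_3 = 10: Horner steps 1 → 12, so m(10) = 12.
  α_4 = 5: Horner steps 1 → 7, so m(5) = 7.
  α_5 = 1: Horner steps 1 → 3, so m(1) = 3.
Codeword c = [10, 9, 12, 7, 3] ∈ F_13^5.


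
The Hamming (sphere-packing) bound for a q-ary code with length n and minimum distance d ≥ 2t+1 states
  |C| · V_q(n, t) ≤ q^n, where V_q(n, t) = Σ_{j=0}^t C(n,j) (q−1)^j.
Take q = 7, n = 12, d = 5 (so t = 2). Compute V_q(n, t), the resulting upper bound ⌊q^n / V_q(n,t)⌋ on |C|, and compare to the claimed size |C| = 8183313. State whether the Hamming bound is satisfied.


V_q(n, t) = 2449, q^n = 13841287201, Hamming bound = 5651811, |C| = 8183313 > bound (violated).

Step 1: Compute V_q(n, t) = Σ_{j=0}^2 C(n, j) (q−1)^j.
  j = 0: C(12,0)·(6)^0 = 1·1 = 1.
  j = 1: C(12,1)·(6)^1 = 12·6 = 72.
  j = 2: C(12,2)·(6)^2 = 66·36 = 2376.
  V_q(n, t) = 1 + 72 + 2376 = 2449.
Step 2: q^n = 7^12 = 13841287201.
Step 3: Hamming bound ⌊q^n / V_q(n,t)⌋ = ⌊13841287201/2449⌋ = 5651811.
Step 4: Compare |C| = 8183313 to 5651811: violated.
The claimed |C| lies above the Hamming bound, so no 7-ary code of length 12 with d ≥ 5 can have 8183313 codewords.


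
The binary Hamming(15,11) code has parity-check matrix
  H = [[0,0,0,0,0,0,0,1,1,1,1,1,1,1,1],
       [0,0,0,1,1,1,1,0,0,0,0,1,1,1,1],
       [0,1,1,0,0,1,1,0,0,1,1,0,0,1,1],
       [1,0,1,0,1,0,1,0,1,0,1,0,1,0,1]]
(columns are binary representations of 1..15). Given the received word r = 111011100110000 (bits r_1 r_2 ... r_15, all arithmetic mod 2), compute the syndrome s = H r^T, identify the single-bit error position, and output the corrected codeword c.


s = (0, 1, 0, 1)^T, error position = 5, corrected codeword c = 111001100110000

Compute s = H r^T mod 2 one row at a time:
  s_1 = 0 + 0 + 1 + 1 + 0 + 0 + 0 + 0 = 2 ≡ 0 (mod 2).
  s_2 = 0 + 1 + 1 + 1 + 0 + 0 + 0 + 0 = 3 ≡ 1 (mod 2).
  s_3 = 1 + 1 + 1 + 1 + 1 + 1 + 0 + 0 = 6 ≡ 0 (mod 2).
  s_4 = 1 + 1 + 1 + 1 + 0 + 1 + 0 + 0 = 5 ≡ 1 (mod 2).
s = (0, 1, 0, 1)^T — this equals column 5 of H (binary 0101), so error is at position 5.
Correct: flip bit 5 of r = 111011100110000 to get c = 111001100110000.


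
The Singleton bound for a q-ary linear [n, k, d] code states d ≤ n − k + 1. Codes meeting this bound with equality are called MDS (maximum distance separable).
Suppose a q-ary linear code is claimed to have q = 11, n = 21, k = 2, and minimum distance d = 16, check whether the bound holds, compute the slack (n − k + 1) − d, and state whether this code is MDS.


Singleton RHS = n − k + 1 = 20, slack = 4, bound satisfied, not MDS.

Singleton bound: d ≤ n − k + 1.
Here n = 21, k = 2, so n − k + 1 = 20.
Given d = 16, check d ≤ 20: YES.
Slack = (n − k + 1) − d = 4.
The code is NOT MDS (slack = 4 > 0).
Description: the claimed parameters are [21, 2, 16]_11; such a code would be non-MDS.


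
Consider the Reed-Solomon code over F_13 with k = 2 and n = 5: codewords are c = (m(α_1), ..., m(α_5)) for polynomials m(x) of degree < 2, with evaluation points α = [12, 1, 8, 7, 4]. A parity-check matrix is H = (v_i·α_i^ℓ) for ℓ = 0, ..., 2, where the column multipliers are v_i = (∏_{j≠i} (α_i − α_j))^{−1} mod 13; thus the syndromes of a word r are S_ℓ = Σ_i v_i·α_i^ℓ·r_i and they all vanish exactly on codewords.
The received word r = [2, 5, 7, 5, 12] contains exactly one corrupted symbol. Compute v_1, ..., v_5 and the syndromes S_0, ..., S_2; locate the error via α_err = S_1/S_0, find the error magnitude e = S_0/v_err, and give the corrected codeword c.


S = (8, 8, 8), error at position 2, error magnitude e = 12, c = [2, 6, 7, 5, 12].

Step 1: column multipliers v_i = (∏_{j≠i}(α_i − α_j))^{−1} mod 13.
  i = 1 (α = 12): (12−1)(12−8)(12−7)(12−4) = 11·4·5·8 = 1760 ≡ 5, so v_1 = 5^{−1} = 8 (mod 13).
  i = 2 (α = 1): (1−12)(1−8)(1−7)(1−4) = (−11)·(−7)·(−6)·(−3) = 1386 ≡ 8, so v_2 = 8^{−1} = 5 (mod 13).
  i = 3 (α = 8): (8−12)(8−1)(8−7)(8−4) = (−4)·7·1·4 = −112 ≡ 5, so v_3 = 5^{−1} = 8 (mod 13).
  i = 4 (α = 7): (7−12)(7−1)(7−8)(7−4) = (−5)·6·(−1)·3 = 90 ≡ 12, so v_4 = 12^{−1} = 12 (mod 13).
  i = 5 (α = 4): (4−12)(4−1)(4−8)(4−7) = (−8)·3·(−4)·(−3) = −288 ≡ 11, so v_5 = 11^{−1} = 6 (mod 13).
  v = [8, 5, 8, 12, 6].
Step 2: syndromes of r = [2, 5, 7, 5, 12] (all sums mod 13).
  S_0 = Σ v_i r_i = 8·2 + 5·5 + 8·7 + 12·5 + 6·12 = 229 ≡ 8.
  S_1 = Σ v_i α_i r_i = 8·12·2 + 5·1·5 + 8·8·7 + 12·7·5 + 6·4·12 = 1373 ≡ 8.
  α_i^2 mod 13 = [1, 1, 12, 10, 3].
  S_2 = Σ v_i α_i^2 r_i = 8·1·2 + 5·1·5 + 8·12·7 + 12·10·5 + 6·3·12 = 1529 ≡ 8.
  S = (8, 8, 8) ≠ 0, so r is not a codeword (an error is present).
Step 3: locate the error. For a single error e at position i, S_ℓ = v_i·e·α_i^ℓ, so α_err = S_1/S_0.
  S_0^{−1} = 8^{−1} = 5 (mod 13), so α_err = 8·5 = 40 ≡ 1 = α_2. Error position i = 2.
  Consistency check: S_2/S_1 = 8·5 = 40 ≡ 1 = α_err ✓ (single-error assumption holds).
Step 4: error magnitude e = S_0/v_2 = S_0·∏_{j≠2}(α_2 − α_j) = 8·8 = 64 ≡ 12 (mod 13).
Step 5: correct position 2: c_2 = r_2 − e = 5 − 12 ≡ 6 (mod 13). Hence c = [2, 6, 7, 5, 12].
  Check: interpolating c through the α_i gives m(x) = 4 + 2·x (degree < 2) with m(α_i) = c_i for every i, so c is indeed a codeword.
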